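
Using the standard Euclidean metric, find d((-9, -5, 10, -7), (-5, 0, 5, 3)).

√(Σ(x_i - y_i)²) = √((-9 - (-5))² + (-5 - 0)² + (10 - 5)² + (-7 - 3)²)
= √((-4)² + (-5)² + 5² + (-10)²) = √(16 + 25 + 25 + 100) = √166 ≈ 12.8841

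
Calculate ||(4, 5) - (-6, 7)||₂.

√(Σ(x_i - y_i)²) = √((4 - (-6))² + (5 - 7)²)
= √(10² + (-2)²) = √(100 + 4) = √104 ≈ 10.198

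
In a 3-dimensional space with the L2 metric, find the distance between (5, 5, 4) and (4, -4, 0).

(Σ|x_i - y_i|^2)^(1/2) = (|5 - 4|^2 + |5 - (-4)|^2 + |4 - 0|^2)^(1/2)
= (1^2 + 9^2 + 4^2)^(1/2) = (1 + 81 + 16)^(1/2) = (98)^(1/2) ≈ 9.8995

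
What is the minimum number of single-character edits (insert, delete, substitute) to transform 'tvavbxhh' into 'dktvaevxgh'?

Let D[i][j] be the edit distance between the first i characters of 'tvavbxhh' and the first j characters of 'dktvaevxgh', with D[i][0] = i, D[0][j] = j, and D[i][j] = D[i-1][j-1] if the characters match, else 1 + min(D[i-1][j], D[i][j-1], D[i-1][j-1]). Filling the table (rows: prefixes of 'tvavbxhh', columns: prefixes of 'dktvaevxgh'):
     ε  d  k  t  v  a  e  v  x  g  h
  ε  0  1  2  3  4  5  6  7  8  9 10
  t  1  1  2  2  3  4  5  6  7  8  9
  v  2  2  2  3  2  3  4  5  6  7  8
  a  3  3  3  3  3  2  3  4  5  6  7
  v  4  4  4  4  3  3  3  3  4  5  6
  b  5  5  5  5  4  4  4  4  4  5  6
  x  6  6  6  6  5  5  5  5  4  5  6
  h  7  7  7  7  6  6  6  6  5  5  5
  h  8  8  8  8  7  7  7  7  6  6  5
The bottom-right entry gives D[8][10] = 5, so no sequence of fewer than 5 edits works. Backtracking through the table gives one optimal edit sequence (5 edits):
  tvavbxhh → dtvavbxhh (ins d @1)
  dtvavbxhh → dktvavbxhh (ins k @2)
  dktvavbxhh → dktvaebxhh (sub v→e @6)
  dktvaebxhh → dktvaevxhh (sub b→v @7)
  dktvaevxhh → dktvaevxgh (sub h→g @9)
Edit distance = 5.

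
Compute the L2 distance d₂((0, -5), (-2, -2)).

√(Σ(x_i - y_i)²) = √((0 - (-2))² + (-5 - (-2))²)
= √(2² + (-3)²) = √(4 + 9) = √13 ≈ 3.6056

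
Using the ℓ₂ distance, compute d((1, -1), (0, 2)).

(Σ|x_i - y_i|^2)^(1/2) = (|1 - 0|^2 + |-1 - 2|^2)^(1/2)
= (1^2 + 3^2)^(1/2) = (1 + 9)^(1/2) = (10)^(1/2) ≈ 3.1623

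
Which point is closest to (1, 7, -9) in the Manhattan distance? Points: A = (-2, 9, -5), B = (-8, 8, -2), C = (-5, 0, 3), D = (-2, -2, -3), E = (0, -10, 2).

Distances: d(A) = 9, d(B) = 17, d(C) = 25, d(D) = 18, d(E) = 29. Nearest: A = (-2, 9, -5) with distance 9.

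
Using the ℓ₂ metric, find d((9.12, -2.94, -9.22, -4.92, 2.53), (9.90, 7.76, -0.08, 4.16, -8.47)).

√(Σ(x_i - y_i)²) = √((9.12 - 9.9)² + (-2.94 - 7.76)² + (-9.22 - (-0.08))² + (-4.92 - 4.16)² + (2.53 - (-8.47))²)
= √((-0.78)² + (-10.7)² + (-9.14)² + (-9.08)² + 11²) = √(0.6084 + 114.49 + 83.5396 + 82.4464 + 121) = √402.0844 ≈ 20.052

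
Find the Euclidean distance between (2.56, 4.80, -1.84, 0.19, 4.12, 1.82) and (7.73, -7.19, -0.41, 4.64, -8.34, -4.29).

√(Σ(x_i - y_i)²) = √((2.56 - 7.73)² + (4.8 - (-7.19))² + (-1.84 - (-0.41))² + (0.19 - 4.64)² + (4.12 - (-8.34))² + (1.82 - (-4.29))²)
= √((-5.17)² + 11.99² + (-1.43)² + (-4.45)² + 12.46² + 6.11²) = √(26.7289 + 143.7601 + 2.0449 + 19.8025 + 155.2516 + 37.3321) = √384.9201 ≈ 19.6194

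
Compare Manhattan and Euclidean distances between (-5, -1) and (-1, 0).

L1 = |-5 - (-1)| + |-1 - 0| = 4 + 1 = 5
L2 = √(4² + 1²) = √17 ≈ 4.1231
L1 ≥ L2 always (equality iff movement is along one axis); L1 > L2 here.
Ratio L1/L2 = 5/√17 ≈ 1.2127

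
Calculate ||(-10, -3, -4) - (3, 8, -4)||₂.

√(Σ(x_i - y_i)²) = √((-10 - 3)² + (-3 - 8)² + (-4 - (-4))²)
= √((-13)² + (-11)² + 0²) = √(169 + 121 + 0) = √290 ≈ 17.0294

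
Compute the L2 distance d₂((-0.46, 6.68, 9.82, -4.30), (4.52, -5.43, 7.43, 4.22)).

√(Σ(x_i - y_i)²) = √((-0.46 - 4.52)² + (6.68 - (-5.43))² + (9.82 - 7.43)² + (-4.3 - 4.22)²)
= √((-4.98)² + 12.11² + 2.39² + (-8.52)²) = √(24.8004 + 146.6521 + 5.7121 + 72.5904) = √249.755 ≈ 15.8036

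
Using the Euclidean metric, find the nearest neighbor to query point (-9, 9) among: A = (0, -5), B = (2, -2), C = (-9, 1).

Distances: d(A) ≈ 16.6433, d(B) ≈ 15.5563, d(C) = 8. Nearest: C = (-9, 1) with distance 8.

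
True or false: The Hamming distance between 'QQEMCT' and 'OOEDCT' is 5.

Differing positions: 1, 2, 4. Hamming distance = 3, so the claim that d_H = 5 is false.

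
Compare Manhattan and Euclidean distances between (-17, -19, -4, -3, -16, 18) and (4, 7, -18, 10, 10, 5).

L1 = |-17 - 4| + |-19 - 7| + |-4 - (-18)| + |-3 - 10| + |-16 - 10| + |18 - 5| = 21 + 26 + 14 + 13 + 26 + 13 = 113
L2 = √(21² + 26² + 14² + 13² + 26² + 13²) = √2327 ≈ 48.239
L1 ≥ L2 always (equality iff movement is along one axis); L1 > L2 here.
Ratio L1/L2 = 113/√2327 ≈ 2.3425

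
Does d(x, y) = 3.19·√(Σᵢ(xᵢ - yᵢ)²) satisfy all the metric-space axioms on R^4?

Yes. The L2 (Euclidean) norm induces a metric on R^4, and multiplying a metric by a positive constant 3.19 > 0 preserves all four axioms: non-negativity (3.19·||x-y|| ≥ 0), identity (3.19·||x-y|| = 0 ⟺ ||x-y|| = 0 ⟺ x = y), symmetry (||x-y|| = ||y-x||), and the triangle inequality (3.19·||x-z|| ≤ 3.19·||x-y|| + 3.19·||y-z||). So d is a metric.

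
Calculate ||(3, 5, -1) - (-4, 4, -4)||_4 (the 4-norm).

(Σ|x_i - y_i|^4)^(1/4) = (|3 - (-4)|^4 + |5 - 4|^4 + |-1 - (-4)|^4)^(1/4)
= (7^4 + 1^4 + 3^4)^(1/4) = (2401 + 1 + 81)^(1/4) = (2483)^(1/4) ≈ 7.059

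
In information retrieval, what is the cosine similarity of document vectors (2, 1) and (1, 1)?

With u = (2, 1), v = (1, 1):
u·v = 2·1 + 1·1 = 2 + 1 = 3.
|u| = √(2² + 1²) = √5, |v| = √(1² + 1²) = √2, so |u||v| = √(5·2) = √10.
cos θ = (u·v)/(|u||v|) = 3/√10 ≈ 0.9487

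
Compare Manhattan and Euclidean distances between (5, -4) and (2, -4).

L1 = |5 - 2| + |-4 - (-4)| = 3 + 0 = 3
L2 = √(3² + 0²) = √9 = 3
L1 ≥ L2 always (equality iff movement is along one axis); L1 = L2 here (movement is along a single axis).
Ratio L1/L2 = 3/3 = 1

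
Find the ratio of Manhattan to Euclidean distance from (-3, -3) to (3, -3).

L1 = |-3 - 3| + |-3 - (-3)| = 6 + 0 = 6
L2 = √(6² + 0²) = √36 = 6
L1 ≥ L2 always (equality iff movement is along one axis); L1 = L2 here (movement is along a single axis).
Ratio L1/L2 = 6/6 = 1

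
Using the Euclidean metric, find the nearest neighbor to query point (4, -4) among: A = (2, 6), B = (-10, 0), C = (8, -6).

Distances: d(A) ≈ 10.198, d(B) ≈ 14.5602, d(C) ≈ 4.4721. Nearest: C = (8, -6) with distance 4.4721.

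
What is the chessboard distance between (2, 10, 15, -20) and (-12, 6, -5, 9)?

max(|x_i - y_i|) = max(|2 - (-12)|, |10 - 6|, |15 - (-5)|, |-20 - 9|) = max(14, 4, 20, 29) = 29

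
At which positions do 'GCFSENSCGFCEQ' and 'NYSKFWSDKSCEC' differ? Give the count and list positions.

Differing positions: 1, 2, 3, 4, 5, 6, 8, 9, 10, 13. Hamming distance = 10.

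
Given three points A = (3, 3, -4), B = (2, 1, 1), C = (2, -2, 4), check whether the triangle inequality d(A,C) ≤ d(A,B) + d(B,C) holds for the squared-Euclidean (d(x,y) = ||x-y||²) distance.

d(A,B) = 1² + 2² + 5² = 30, d(B,C) = 0² + 3² + 3² = 18, d(A,C) = 1² + 5² + 8² = 90.
d(A,C) = 90 > 30 + 18 = 48. Triangle inequality is VIOLATED. (Squared-Euclidean is not a metric — this is a counterexample.)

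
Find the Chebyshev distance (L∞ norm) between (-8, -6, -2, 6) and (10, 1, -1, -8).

max(|x_i - y_i|) = max(|-8 - 10|, |-6 - 1|, |-2 - (-1)|, |6 - (-8)|) = max(18, 7, 1, 14) = 18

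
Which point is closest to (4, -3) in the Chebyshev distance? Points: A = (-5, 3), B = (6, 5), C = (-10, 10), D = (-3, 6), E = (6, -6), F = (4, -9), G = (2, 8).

Distances: d(A) = 9, d(B) = 8, d(C) = 14, d(D) = 9, d(E) = 3, d(F) = 6, d(G) = 11. Nearest: E = (6, -6) with distance 3.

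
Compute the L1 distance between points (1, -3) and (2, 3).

Σ|x_i - y_i| = |1 - 2| + |-3 - 3| = 1 + 6 = 7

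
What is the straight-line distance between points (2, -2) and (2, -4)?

√(Σ(x_i - y_i)²) = √((2 - 2)² + (-2 - (-4))²)
= √(0² + 2²) = √(0 + 4) = √4 = 2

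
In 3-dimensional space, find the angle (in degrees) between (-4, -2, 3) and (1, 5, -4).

With u = (-4, -2, 3), v = (1, 5, -4):
u·v = (-4)·1 + (-2)·5 + 3·(-4) = (-4) + (-10) + (-12) = -26.
|u| = √((-4)² + (-2)² + 3²) = √29, |v| = √(1² + 5² + (-4)²) = √42, so |u||v| = √(29·42) = √1218.
cos θ = (u·v)/(|u||v|) = -26/√1218 ≈ -0.744989
θ = arccos(-0.744989) ≈ 138.16°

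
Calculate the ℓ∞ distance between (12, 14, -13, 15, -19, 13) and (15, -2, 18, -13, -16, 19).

max(|x_i - y_i|) = max(|12 - 15|, |14 - (-2)|, |-13 - 18|, |15 - (-13)|, |-19 - (-16)|, |13 - 19|) = max(3, 16, 31, 28, 3, 6) = 31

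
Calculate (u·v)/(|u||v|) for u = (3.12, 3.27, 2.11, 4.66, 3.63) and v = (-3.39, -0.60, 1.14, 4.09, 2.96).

With u = (3.12, 3.27, 2.11, 4.66, 3.63), v = (-3.39, -0.60, 1.14, 4.09, 2.96):
u·v = 3.12·(-3.39) + 3.27·(-0.6) + 2.11·1.14 + 4.66·4.09 + 3.63·2.96 = (-10.5768) + (-1.962) + 2.4054 + 19.0594 + 10.7448 = 19.6708.
|u| = √(3.12² + 3.27² + 2.11² + 4.66² + 3.63²) = √(9.7344 + 10.6929 + 4.4521 + 21.7156 + 13.1769) = √59.7719, |v| = √((-3.39)² + (-0.6)² + 1.14² + 4.09² + 2.96²) = √(11.4921 + 0.36 + 1.2996 + 16.7281 + 8.7616) = √38.6414.
cos θ = (u·v)/(|u||v|) = 19.6708/(√59.7719·√38.6414) ≈ 0.4093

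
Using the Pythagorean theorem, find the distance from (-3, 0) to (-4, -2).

√(Σ(x_i - y_i)²) = √((-3 - (-4))² + (0 - (-2))²)
= √(1² + 2²) = √(1 + 4) = √5 ≈ 2.2361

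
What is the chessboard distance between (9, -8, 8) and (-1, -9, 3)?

max(|x_i - y_i|) = max(|9 - (-1)|, |-8 - (-9)|, |8 - 3|) = max(10, 1, 5) = 10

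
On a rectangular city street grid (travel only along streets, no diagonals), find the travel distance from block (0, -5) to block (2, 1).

Σ|x_i - y_i| = |0 - 2| + |-5 - 1| = 2 + 6 = 8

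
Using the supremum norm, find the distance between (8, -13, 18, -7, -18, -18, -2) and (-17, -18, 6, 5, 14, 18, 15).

max(|x_i - y_i|) = max(|8 - (-17)|, |-13 - (-18)|, |18 - 6|, |-7 - 5|, |-18 - 14|, |-18 - 18|, |-2 - 15|) = max(25, 5, 12, 12, 32, 36, 17) = 36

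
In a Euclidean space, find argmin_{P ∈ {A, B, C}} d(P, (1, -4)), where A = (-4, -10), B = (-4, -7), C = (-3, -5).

Distances: d(A) ≈ 7.8102, d(B) ≈ 5.831, d(C) ≈ 4.1231. Nearest: C = (-3, -5) with distance 4.1231.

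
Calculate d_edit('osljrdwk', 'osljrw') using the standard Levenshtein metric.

Let D[i][j] be the edit distance between the first i characters of 'osljrdwk' and the first j characters of 'osljrw', with D[i][0] = i, D[0][j] = j, and D[i][j] = D[i-1][j-1] if the characters match, else 1 + min(D[i-1][j], D[i][j-1], D[i-1][j-1]). Filling the table (rows: prefixes of 'osljrdwk', columns: prefixes of 'osljrw'):
     ε  o  s  l  j  r  w
  ε  0  1  2  3  4  5  6
  o  1  0  1  2  3  4  5
  s  2  1  0  1  2  3  4
  l  3  2  1  0  1  2  3
  j  4  3  2  1  0  1  2
  r  5  4  3  2  1  0  1
  d  6  5  4  3  2  1  1
  w  7  6  5  4  3  2  1
  k  8  7  6  5  4  3  2
The bottom-right entry gives D[8][6] = 2, so no sequence of fewer than 2 edits works. Backtracking through the table gives one optimal edit sequence (2 edits):
  osljrdwk → osljrwk (del d @6)
  osljrwk → osljrw (del k @7)
Edit distance = 2.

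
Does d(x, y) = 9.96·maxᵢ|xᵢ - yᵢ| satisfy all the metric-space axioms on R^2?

Yes. The L∞ (Chebyshev) norm induces a metric on R^2, and multiplying a metric by a positive constant 9.96 > 0 preserves all four axioms: non-negativity (9.96·||x-y|| ≥ 0), identity (9.96·||x-y|| = 0 ⟺ ||x-y|| = 0 ⟺ x = y), symmetry (||x-y|| = ||y-x||), and the triangle inequality (9.96·||x-z|| ≤ 9.96·||x-y|| + 9.96·||y-z||). So d is a metric.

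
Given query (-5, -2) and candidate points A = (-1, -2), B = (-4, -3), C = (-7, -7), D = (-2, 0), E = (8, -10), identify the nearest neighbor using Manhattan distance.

Distances: d(A) = 4, d(B) = 2, d(C) = 7, d(D) = 5, d(E) = 21. Nearest: B = (-4, -3) with distance 2.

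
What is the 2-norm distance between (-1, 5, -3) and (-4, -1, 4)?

(Σ|x_i - y_i|^2)^(1/2) = (|-1 - (-4)|^2 + |5 - (-1)|^2 + |-3 - 4|^2)^(1/2)
= (3^2 + 6^2 + 7^2)^(1/2) = (9 + 36 + 49)^(1/2) = (94)^(1/2) ≈ 9.6954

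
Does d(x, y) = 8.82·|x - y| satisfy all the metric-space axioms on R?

Yes. Since |x - y| is a metric on R and 8.82 > 0, the positive scalar multiple 8.82·|x - y| is also a metric: scaling by a positive constant preserves non-negativity, identity (d=0 ⟺ |x-y|=0 ⟺ x=y), symmetry, and the triangle inequality.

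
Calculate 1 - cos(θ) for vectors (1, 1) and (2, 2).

With u = (1, 1), v = (2, 2):
u·v = 1·2 + 1·2 = 2 + 2 = 4.
|u| = √(1² + 1²) = √2, |v| = √(2² + 2²) = √8, so |u||v| = √(2·8) = √16 = 4.
cos θ = (u·v)/(|u||v|) = 4/4 = 1
Cosine distance = 1 - cos θ = 1 - 1 = 0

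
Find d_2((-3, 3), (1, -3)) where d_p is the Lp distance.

(Σ|x_i - y_i|^2)^(1/2) = (|-3 - 1|^2 + |3 - (-3)|^2)^(1/2)
= (4^2 + 6^2)^(1/2) = (16 + 36)^(1/2) = (52)^(1/2) ≈ 7.2111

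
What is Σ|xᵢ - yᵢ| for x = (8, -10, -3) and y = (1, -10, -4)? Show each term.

Σ|x_i - y_i| = |8 - 1| + |-10 - (-10)| + |-3 - (-4)| = 7 + 0 + 1 = 8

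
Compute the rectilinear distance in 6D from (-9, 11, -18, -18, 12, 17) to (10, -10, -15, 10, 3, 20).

Σ|x_i - y_i| = |-9 - 10| + |11 - (-10)| + |-18 - (-15)| + |-18 - 10| + |12 - 3| + |17 - 20| = 19 + 21 + 3 + 28 + 9 + 3 = 83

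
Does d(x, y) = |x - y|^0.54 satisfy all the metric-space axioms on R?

Yes. With 0 < p = 0.54 ≤ 1, d(x,y) = |x-y|^0.54 is a metric on R. Non-negativity and symmetry are immediate; |x-y|^0.54 = 0 ⟺ |x-y| = 0 ⟺ x = y. For the triangle inequality, the function t ↦ t^0.54 is subadditive on [0,∞) when p ≤ 1, so |x-z|^0.54 ≤ (|x-y| + |y-z|)^0.54 ≤ |x-y|^0.54 + |y-z|^0.54.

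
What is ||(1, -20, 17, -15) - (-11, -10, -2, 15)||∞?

max(|x_i - y_i|) = max(|1 - (-11)|, |-20 - (-10)|, |17 - (-2)|, |-15 - 15|) = max(12, 10, 19, 30) = 30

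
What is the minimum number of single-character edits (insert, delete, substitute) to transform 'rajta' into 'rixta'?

Let D[i][j] be the edit distance between the first i characters of 'rajta' and the first j characters of 'rixta', with D[i][0] = i, D[0][j] = j, and D[i][j] = D[i-1][j-1] if the characters match, else 1 + min(D[i-1][j], D[i][j-1], D[i-1][j-1]). Filling the table (rows: prefixes of 'rajta', columns: prefixes of 'rixta'):
     ε  r  i  x  t  a
  ε  0  1  2  3  4  5
  r  1  0  1  2  3  4
  a  2  1  1  2  3  3
  j  3  2  2  2  3  4
  t  4  3  3  3  2  3
  a  5  4  4  4  3  2
The bottom-right entry gives D[5][5] = 2, so no sequence of fewer than 2 edits works. Backtracking through the table gives one optimal edit sequence (2 edits):
  rajta → rijta (sub a→i @2)
  rijta → rixta (sub j→x @3)
Edit distance = 2.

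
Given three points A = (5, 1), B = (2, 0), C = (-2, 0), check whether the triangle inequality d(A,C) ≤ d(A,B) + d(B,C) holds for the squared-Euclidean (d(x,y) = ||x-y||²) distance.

d(A,B) = 3² + 1² = 10, d(B,C) = 4² + 0² = 16, d(A,C) = 7² + 1² = 50.
d(A,C) = 50 > 10 + 16 = 26. Triangle inequality is VIOLATED. (Squared-Euclidean is not a metric — this is a counterexample.)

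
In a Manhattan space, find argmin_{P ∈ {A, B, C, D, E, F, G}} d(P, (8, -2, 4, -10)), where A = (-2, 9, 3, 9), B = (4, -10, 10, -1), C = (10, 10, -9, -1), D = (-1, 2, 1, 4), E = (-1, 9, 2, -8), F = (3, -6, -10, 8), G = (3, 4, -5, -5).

Distances: d(A) = 41, d(B) = 27, d(C) = 36, d(D) = 30, d(E) = 24, d(F) = 41, d(G) = 25. Nearest: E = (-1, 9, 2, -8) with distance 24.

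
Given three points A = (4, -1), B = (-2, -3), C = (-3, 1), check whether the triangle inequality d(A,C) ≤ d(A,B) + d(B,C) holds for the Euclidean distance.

d(A,B) = √(6² + 2²) = √40 ≈ 6.3246, d(B,C) = √(1² + 4²) = √17 ≈ 4.1231, d(A,C) = √(7² + 2²) = √53 ≈ 7.2801.
d(A,C) ≈ 7.2801 ≤ 6.3246 + 4.1231 = 10.4477. Triangle inequality is satisfied.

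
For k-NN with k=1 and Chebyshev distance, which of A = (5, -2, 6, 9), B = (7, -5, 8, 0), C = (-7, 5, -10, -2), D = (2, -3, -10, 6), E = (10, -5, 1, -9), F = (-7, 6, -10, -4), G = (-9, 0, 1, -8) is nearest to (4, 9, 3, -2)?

Distances: d(A) = 11, d(B) = 14, d(C) = 13, d(D) = 13, d(E) = 14, d(F) = 13, d(G) = 13. Nearest: A = (5, -2, 6, 9) with distance 11.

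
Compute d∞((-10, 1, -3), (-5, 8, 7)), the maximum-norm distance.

max(|x_i - y_i|) = max(|-10 - (-5)|, |1 - 8|, |-3 - 7|) = max(5, 7, 10) = 10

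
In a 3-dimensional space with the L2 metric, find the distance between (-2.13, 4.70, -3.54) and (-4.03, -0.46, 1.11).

(Σ|x_i - y_i|^2)^(1/2) = (|-2.13 - (-4.03)|^2 + |4.7 - (-0.46)|^2 + |-3.54 - 1.11|^2)^(1/2)
= (1.9^2 + 5.16^2 + 4.65^2)^(1/2) = (3.61 + 26.6256 + 21.6225)^(1/2) = (51.8581)^(1/2) ≈ 7.2013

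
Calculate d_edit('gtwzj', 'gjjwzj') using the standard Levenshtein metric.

Let D[i][j] be the edit distance between the first i characters of 'gtwzj' and the first j characters of 'gjjwzj', with D[i][0] = i, D[0][j] = j, and D[i][j] = D[i-1][j-1] if the characters match, else 1 + min(D[i-1][j], D[i][j-1], D[i-1][j-1]). Filling the table (rows: prefixes of 'gtwzj', columns: prefixes of 'gjjwzj'):
     ε  g  j  j  w  z  j
  ε  0  1  2  3  4  5  6
  g  1  0  1  2  3  4  5
  t  2  1  1  2  3  4  5
  w  3  2  2  2  2  3  4
  z  4  3  3  3  3  2  3
  j  5  4  3  3  4  3  2
The bottom-right entry gives D[5][6] = 2, so no sequence of fewer than 2 edits works. Backtracking through the table gives one optimal edit sequence (2 edits):
  gtwzj → gjtwzj (ins j @2)
  gjtwzj → gjjwzj (sub t→j @3)
Edit distance = 2.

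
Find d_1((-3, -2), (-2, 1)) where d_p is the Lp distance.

Σ|x_i - y_i| = |-3 - (-2)| + |-2 - 1| = 1 + 3 = 4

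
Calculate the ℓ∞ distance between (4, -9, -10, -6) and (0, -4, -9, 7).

max(|x_i - y_i|) = max(|4 - 0|, |-9 - (-4)|, |-10 - (-9)|, |-6 - 7|) = max(4, 5, 1, 13) = 13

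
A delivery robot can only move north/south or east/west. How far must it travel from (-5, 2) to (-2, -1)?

Σ|x_i - y_i| = |-5 - (-2)| + |2 - (-1)| = 3 + 3 = 6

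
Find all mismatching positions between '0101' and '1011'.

Differing positions: 1, 2, 3. Hamming distance = 3.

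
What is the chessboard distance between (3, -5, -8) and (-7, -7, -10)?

max(|x_i - y_i|) = max(|3 - (-7)|, |-5 - (-7)|, |-8 - (-10)|) = max(10, 2, 2) = 10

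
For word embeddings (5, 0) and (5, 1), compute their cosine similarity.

With u = (5, 0), v = (5, 1):
u·v = 5·5 + 0·1 = 25 + 0 = 25.
|u| = √(5² + 0²) = √25, |v| = √(5² + 1²) = √26, so |u||v| = √(25·26) = √650.
cos θ = (u·v)/(|u||v|) = 25/√650 ≈ 0.9806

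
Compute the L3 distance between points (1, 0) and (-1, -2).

(Σ|x_i - y_i|^3)^(1/3) = (|1 - (-1)|^3 + |0 - (-2)|^3)^(1/3)
= (2^3 + 2^3)^(1/3) = (8 + 8)^(1/3) = (16)^(1/3) ≈ 2.5198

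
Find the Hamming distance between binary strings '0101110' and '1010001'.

Differing positions: 1, 2, 3, 4, 5, 6, 7. Hamming distance = 7.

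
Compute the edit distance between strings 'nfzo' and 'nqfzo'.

Let D[i][j] be the edit distance between the first i characters of 'nfzo' and the first j characters of 'nqfzo', with D[i][0] = i, D[0][j] = j, and D[i][j] = D[i-1][j-1] if the characters match, else 1 + min(D[i-1][j], D[i][j-1], D[i-1][j-1]). Filling the table (rows: prefixes of 'nfzo', columns: prefixes of 'nqfzo'):
     ε  n  q  f  z  o
  ε  0  1  2  3  4  5
  n  1  0  1  2  3  4
  f  2  1  1  1  2  3
  z  3  2  2  2  1  2
  o  4  3  3  3  2  1
The bottom-right entry gives D[4][5] = 1, so no sequence of fewer than 1 edit works. Backtracking through the table gives one optimal edit sequence (1 edit):
  nfzo → nqfzo (ins q @2)
Edit distance = 1.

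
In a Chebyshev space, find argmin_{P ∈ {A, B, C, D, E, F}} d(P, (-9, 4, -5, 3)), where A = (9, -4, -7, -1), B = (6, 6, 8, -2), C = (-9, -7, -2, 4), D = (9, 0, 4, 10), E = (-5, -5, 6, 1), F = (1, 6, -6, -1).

Distances: d(A) = 18, d(B) = 15, d(C) = 11, d(D) = 18, d(E) = 11, d(F) = 10. Nearest: F = (1, 6, -6, -1) with distance 10.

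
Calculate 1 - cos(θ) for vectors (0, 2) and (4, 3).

With u = (0, 2), v = (4, 3):
u·v = 0·4 + 2·3 = 0 + 6 = 6.
|u| = √(0² + 2²) = √4, |v| = √(4² + 3²) = √25, so |u||v| = √(4·25) = √100 = 10.
cos θ = (u·v)/(|u||v|) = 6/10 = 0.6
Cosine distance = 1 - cos θ = 1 - 0.6 = 0.4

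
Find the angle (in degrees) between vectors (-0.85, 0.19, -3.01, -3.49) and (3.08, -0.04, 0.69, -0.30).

With u = (-0.85, 0.19, -3.01, -3.49), v = (3.08, -0.04, 0.69, -0.30):
u·v = (-0.85)·3.08 + 0.19·(-0.04) + (-3.01)·0.69 + (-3.49)·(-0.3) = (-2.618) + (-0.0076) + (-2.0769) + 1.047 = -3.6555.
|u| = √((-0.85)² + 0.19² + (-3.01)² + (-3.49)²) = √(0.7225 + 0.0361 + 9.0601 + 12.1801) = √21.9988, |v| = √(3.08² + (-0.04)² + 0.69² + (-0.3)²) = √(9.4864 + 0.0016 + 0.4761 + 0.09) = √10.0541.
cos θ = (u·v)/(|u||v|) = -3.6555/(√21.9988·√10.0541) ≈ -0.245796
θ = arccos(-0.245796) ≈ 104.23°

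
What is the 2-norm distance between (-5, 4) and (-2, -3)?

(Σ|x_i - y_i|^2)^(1/2) = (|-5 - (-2)|^2 + |4 - (-3)|^2)^(1/2)
= (3^2 + 7^2)^(1/2) = (9 + 49)^(1/2) = (58)^(1/2) ≈ 7.6158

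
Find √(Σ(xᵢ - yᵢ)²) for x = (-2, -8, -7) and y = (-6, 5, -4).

√(Σ(x_i - y_i)²) = √((-2 - (-6))² + (-8 - 5)² + (-7 - (-4))²)
= √(4² + (-13)² + (-3)²) = √(16 + 169 + 9) = √194 ≈ 13.9284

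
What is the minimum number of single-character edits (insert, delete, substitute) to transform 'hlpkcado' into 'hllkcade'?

Let D[i][j] be the edit distance between the first i characters of 'hlpkcado' and the first j characters of 'hllkcade', with D[i][0] = i, D[0][j] = j, and D[i][j] = D[i-1][j-1] if the characters match, else 1 + min(D[i-1][j], D[i][j-1], D[i-1][j-1]). Filling the table (rows: prefixes of 'hlpkcado', columns: prefixes of 'hllkcade'):
     ε  h  l  l  k  c  a  d  e
  ε  0  1  2  3  4  5  6  7  8
  h  1  0  1  2  3  4  5  6  7
  l  2  1  0  1  2  3  4  5  6
  p  3  2  1  1  2  3  4  5  6
  k  4  3  2  2  1  2  3  4  5
  c  5  4  3  3  2  1  2  3  4
  a  6  5  4  4  3  2  1  2  3
  d  7  6  5  5  4  3  2  1  2
  o  8  7  6  6  5  4  3  2  2
The bottom-right entry gives D[8][8] = 2, so no sequence of fewer than 2 edits works. Backtracking through the table gives one optimal edit sequence (2 edits):
  hlpkcado → hllkcado (sub p→l @3)
  hllkcado → hllkcade (sub o→e @8)
Edit distance = 2.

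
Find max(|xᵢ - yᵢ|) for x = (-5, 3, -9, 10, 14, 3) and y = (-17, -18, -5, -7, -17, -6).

max(|x_i - y_i|) = max(|-5 - (-17)|, |3 - (-18)|, |-9 - (-5)|, |10 - (-7)|, |14 - (-17)|, |3 - (-6)|) = max(12, 21, 4, 17, 31, 9) = 31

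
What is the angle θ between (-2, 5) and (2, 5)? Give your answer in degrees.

With u = (-2, 5), v = (2, 5):
u·v = (-2)·2 + 5·5 = (-4) + 25 = 21.
|u| = √((-2)² + 5²) = √29, |v| = √(2² + 5²) = √29, so |u||v| = √(29·29) = √841 = 29.
cos θ = (u·v)/(|u||v|) = 21/29 ≈ 0.724138
θ = arccos(0.724138) ≈ 43.6°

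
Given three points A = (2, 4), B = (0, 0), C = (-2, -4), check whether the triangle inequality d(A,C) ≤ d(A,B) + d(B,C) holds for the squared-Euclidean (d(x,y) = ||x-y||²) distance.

d(A,B) = 2² + 4² = 20, d(B,C) = 2² + 4² = 20, d(A,C) = 4² + 8² = 80.
d(A,C) = 80 > 20 + 20 = 40. Triangle inequality is VIOLATED. (Squared-Euclidean is not a metric — this is a counterexample.)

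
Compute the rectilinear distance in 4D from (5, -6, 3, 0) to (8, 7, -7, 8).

Σ|x_i - y_i| = |5 - 8| + |-6 - 7| + |3 - (-7)| + |0 - 8| = 3 + 13 + 10 + 8 = 34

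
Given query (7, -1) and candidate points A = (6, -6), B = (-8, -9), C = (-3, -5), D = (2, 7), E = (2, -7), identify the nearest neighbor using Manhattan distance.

Distances: d(A) = 6, d(B) = 23, d(C) = 14, d(D) = 13, d(E) = 11. Nearest: A = (6, -6) with distance 6.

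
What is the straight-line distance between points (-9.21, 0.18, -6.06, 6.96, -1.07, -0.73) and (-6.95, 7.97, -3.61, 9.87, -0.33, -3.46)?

√(Σ(x_i - y_i)²) = √((-9.21 - (-6.95))² + (0.18 - 7.97)² + (-6.06 - (-3.61))² + (6.96 - 9.87)² + (-1.07 - (-0.33))² + (-0.73 - (-3.46))²)
= √((-2.26)² + (-7.79)² + (-2.45)² + (-2.91)² + (-0.74)² + 2.73²) = √(5.1076 + 60.6841 + 6.0025 + 8.4681 + 0.5476 + 7.4529) = √88.2628 ≈ 9.3948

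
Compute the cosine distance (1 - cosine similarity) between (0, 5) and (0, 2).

With u = (0, 5), v = (0, 2):
u·v = 0·0 + 5·2 = 0 + 10 = 10.
|u| = √(0² + 5²) = √25, |v| = √(0² + 2²) = √4, so |u||v| = √(25·4) = √100 = 10.
cos θ = (u·v)/(|u||v|) = 10/10 = 1
Cosine distance = 1 - cos θ = 1 - 1 = 0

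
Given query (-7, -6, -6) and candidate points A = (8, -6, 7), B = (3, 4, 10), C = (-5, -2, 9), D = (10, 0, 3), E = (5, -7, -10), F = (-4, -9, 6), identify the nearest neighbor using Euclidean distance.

Distances: d(A) ≈ 19.8494, d(B) ≈ 21.3542, d(C) ≈ 15.6525, d(D) ≈ 20.1494, d(E) ≈ 12.6886, d(F) ≈ 12.7279. Nearest: E = (5, -7, -10) with distance 12.6886.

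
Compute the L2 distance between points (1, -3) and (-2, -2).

(Σ|x_i - y_i|^2)^(1/2) = (|1 - (-2)|^2 + |-3 - (-2)|^2)^(1/2)
= (3^2 + 1^2)^(1/2) = (9 + 1)^(1/2) = (10)^(1/2) ≈ 3.1623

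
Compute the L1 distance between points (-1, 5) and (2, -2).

Σ|x_i - y_i| = |-1 - 2| + |5 - (-2)| = 3 + 7 = 10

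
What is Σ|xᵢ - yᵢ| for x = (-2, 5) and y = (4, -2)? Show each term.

Σ|x_i - y_i| = |-2 - 4| + |5 - (-2)| = 6 + 7 = 13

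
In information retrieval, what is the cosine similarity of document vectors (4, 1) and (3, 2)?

With u = (4, 1), v = (3, 2):
u·v = 4·3 + 1·2 = 12 + 2 = 14.
|u| = √(4² + 1²) = √17, |v| = √(3² + 2²) = √13, so |u||v| = √(17·13) = √221.
cos θ = (u·v)/(|u||v|) = 14/√221 ≈ 0.9417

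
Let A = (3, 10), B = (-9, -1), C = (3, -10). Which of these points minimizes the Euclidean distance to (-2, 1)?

Distances: d(A) ≈ 10.2956, d(B) ≈ 7.2801, d(C) ≈ 12.083. Nearest: B = (-9, -1) with distance 7.2801.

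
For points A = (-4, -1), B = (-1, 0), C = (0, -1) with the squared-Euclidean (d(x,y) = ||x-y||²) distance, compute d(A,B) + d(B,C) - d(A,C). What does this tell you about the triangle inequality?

d(A,B) = 3² + 1² = 10, d(B,C) = 1² + 1² = 2, d(A,C) = 4² + 0² = 16.
d(A,B) + d(B,C) - d(A,C) = 10 + 2 - 16 = 12 - 16 = -4. This is < 0, so the triangle inequality FAILS for these points (squared-Euclidean is not a metric).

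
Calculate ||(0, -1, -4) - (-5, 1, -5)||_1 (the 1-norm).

Σ|x_i - y_i| = |0 - (-5)| + |-1 - 1| + |-4 - (-5)| = 5 + 2 + 1 = 8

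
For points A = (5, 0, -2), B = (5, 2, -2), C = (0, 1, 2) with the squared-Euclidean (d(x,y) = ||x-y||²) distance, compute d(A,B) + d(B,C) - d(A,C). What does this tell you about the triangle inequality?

d(A,B) = 0² + 2² + 0² = 4, d(B,C) = 5² + 1² + 4² = 42, d(A,C) = 5² + 1² + 4² = 42.
d(A,B) + d(B,C) - d(A,C) = 4 + 42 - 42 = 46 - 42 = 4. This is ≥ 0, so the triangle inequality holds for these points.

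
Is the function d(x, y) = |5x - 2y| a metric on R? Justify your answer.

No. d fails symmetry: d(2, 9) = |5·2 - 2·9| = |-8| = 8, but d(9, 2) = |5·9 - 2·2| = |41| = 41. Since 8 ≠ 41, d(x,y) ≠ d(y,x) in general.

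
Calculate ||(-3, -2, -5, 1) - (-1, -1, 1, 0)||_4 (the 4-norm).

(Σ|x_i - y_i|^4)^(1/4) = (|-3 - (-1)|^4 + |-2 - (-1)|^4 + |-5 - 1|^4 + |1 - 0|^4)^(1/4)
= (2^4 + 1^4 + 6^4 + 1^4)^(1/4) = (16 + 1 + 1296 + 1)^(1/4) = (1314)^(1/4) ≈ 6.0207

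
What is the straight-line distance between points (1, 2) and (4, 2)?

√(Σ(x_i - y_i)²) = √((1 - 4)² + (2 - 2)²)
= √((-3)² + 0²) = √(9 + 0) = √9 = 3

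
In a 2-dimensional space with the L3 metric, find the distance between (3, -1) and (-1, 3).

(Σ|x_i - y_i|^3)^(1/3) = (|3 - (-1)|^3 + |-1 - 3|^3)^(1/3)
= (4^3 + 4^3)^(1/3) = (64 + 64)^(1/3) = (128)^(1/3) ≈ 5.0397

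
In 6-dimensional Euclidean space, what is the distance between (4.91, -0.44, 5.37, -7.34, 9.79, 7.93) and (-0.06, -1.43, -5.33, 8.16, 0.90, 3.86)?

√(Σ(x_i - y_i)²) = √((4.91 - (-0.06))² + (-0.44 - (-1.43))² + (5.37 - (-5.33))² + (-7.34 - 8.16)² + (9.79 - 0.9)² + (7.93 - 3.86)²)
= √(4.97² + 0.99² + 10.7² + (-15.5)² + 8.89² + 4.07²) = √(24.7009 + 0.9801 + 114.49 + 240.25 + 79.0321 + 16.5649) = √476.018 ≈ 21.8178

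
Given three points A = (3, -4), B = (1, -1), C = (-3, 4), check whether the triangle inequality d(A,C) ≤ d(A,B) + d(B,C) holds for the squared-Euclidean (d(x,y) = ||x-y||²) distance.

d(A,B) = 2² + 3² = 13, d(B,C) = 4² + 5² = 41, d(A,C) = 6² + 8² = 100.
d(A,C) = 100 > 13 + 41 = 54. Triangle inequality is VIOLATED. (Squared-Euclidean is not a metric — this is a counterexample.)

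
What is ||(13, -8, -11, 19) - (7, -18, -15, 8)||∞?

max(|x_i - y_i|) = max(|13 - 7|, |-8 - (-18)|, |-11 - (-15)|, |19 - 8|) = max(6, 10, 4, 11) = 11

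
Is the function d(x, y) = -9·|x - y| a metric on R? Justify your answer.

No. With c = -9 < 0, d fails non-negativity: d(9, 17) = -9·|9 - 17| = -9·8 = -72 < 0.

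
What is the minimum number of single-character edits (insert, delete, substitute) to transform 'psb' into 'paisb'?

Let D[i][j] be the edit distance between the first i characters of 'psb' and the first j characters of 'paisb', with D[i][0] = i, D[0][j] = j, and D[i][j] = D[i-1][j-1] if the characters match, else 1 + min(D[i-1][j], D[i][j-1], D[i-1][j-1]). Filling the table (rows: prefixes of 'psb', columns: prefixes of 'paisb'):
     ε  p  a  i  s  b
  ε  0  1  2  3  4  5
  p  1  0  1  2  3  4
  s  2  1  1  2  2  3
  b  3  2  2  2  3  2
The bottom-right entry gives D[3][5] = 2, so no sequence of fewer than 2 edits works. Backtracking through the table gives one optimal edit sequence (2 edits):
  psb → pasb (ins a @2)
  pasb → paisb (ins i @3)
Edit distance = 2.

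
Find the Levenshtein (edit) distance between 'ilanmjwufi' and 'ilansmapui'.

Let D[i][j] be the edit distance between the first i characters of 'ilanmjwufi' and the first j characters of 'ilansmapui', with D[i][0] = i, D[0][j] = j, and D[i][j] = D[i-1][j-1] if the characters match, else 1 + min(D[i-1][j], D[i][j-1], D[i-1][j-1]). Filling the table (rows: prefixes of 'ilanmjwufi', columns: prefixes of 'ilansmapui'):
     ε  i  l  a  n  s  m  a  p  u  i
  ε  0  1  2  3  4  5  6  7  8  9 10
  i  1  0  1  2  3  4  5  6  7  8  9
  l  2  1  0  1  2  3  4  5  6  7  8
  a  3  2  1  0  1  2  3  4  5  6  7
  n  4  3  2  1  0  1  2  3  4  5  6
  m  5  4  3  2  1  1  1  2  3  4  5
  j  6  5  4  3  2  2  2  2  3  4  5
  w  7  6  5  4  3  3  3  3  3  4  5
  u  8  7  6  5  4  4  4  4  4  3  4
  f  9  8  7  6  5  5  5  5  5  4  4
  i 10  9  8  7  6  6  6  6  6  5  4
The bottom-right entry gives D[10][10] = 4, so no sequence of fewer than 4 edits works. Backtracking through the table gives one optimal edit sequence (4 edits):
  ilanmjwufi → ilansmjwufi (ins s @5)
  ilansmjwufi → ilansmawufi (sub j→a @7)
  ilansmawufi → ilansmapufi (sub w→p @8)
  ilansmapufi → ilansmapui (del f @10)
Edit distance = 4.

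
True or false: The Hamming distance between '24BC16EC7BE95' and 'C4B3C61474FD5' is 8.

Differing positions: 1, 4, 5, 7, 8, 10, 11, 12. Hamming distance = 8, so the claim is true.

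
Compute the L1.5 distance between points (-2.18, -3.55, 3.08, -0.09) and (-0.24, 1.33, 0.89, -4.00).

(Σ|x_i - y_i|^1.5)^(1/1.5) = (|-2.18 - (-0.24)|^1.5 + |-3.55 - 1.33|^1.5 + |3.08 - 0.89|^1.5 + |-0.09 - (-4)|^1.5)^(1/1.5)
= (1.94^1.5 + 4.88^1.5 + 2.19^1.5 + 3.91^1.5)^(1/1.5) ≈ (2.7021 + 10.7803 + 3.2409 + 7.7315)^(1/1.5) = (24.4548)^(1/1.5) ≈ 8.4251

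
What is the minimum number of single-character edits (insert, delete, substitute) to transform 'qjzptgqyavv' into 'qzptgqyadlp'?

Let D[i][j] be the edit distance between the first i characters of 'qjzptgqyavv' and the first j characters of 'qzptgqyadlp', with D[i][0] = i, D[0][j] = j, and D[i][j] = D[i-1][j-1] if the characters match, else 1 + min(D[i-1][j], D[i][j-1], D[i-1][j-1]). Filling the table (rows: prefixes of 'qjzptgqyavv', columns: prefixes of 'qzptgqyadlp'):
     ε  q  z  p  t  g  q  y  a  d  l  p
  ε  0  1  2  3  4  5  6  7  8  9 10 11
  q  1  0  1  2  3  4  5  6  7  8  9 10
  j  2  1  1  2  3  4  5  6  7  8  9 10
  z  3  2  1  2  3  4  5  6  7  8  9 10
  p  4  3  2  1  2  3  4  5  6  7  8  9
  t  5  4  3  2  1  2  3  4  5  6  7  8
  g  6  5  4  3  2  1  2  3  4  5  6  7
  q  7  6  5  4  3  2  1  2  3  4  5  6
  y  8  7  6  5  4  3  2  1  2  3  4  5
  a  9  8  7  6  5  4  3  2  1  2  3  4
  v 10  9  8  7  6  5  4  3  2  2  3  4
  v 11 10  9  8  7  6  5  4  3  3  3  4
The bottom-right entry gives D[11][11] = 4, so no sequence of fewer than 4 edits works. Backtracking through the table gives one optimal edit sequence (4 edits):
  qjzptgqyavv → qzptgqyavv (del j @2)
  qzptgqyavv → qzptgqyadvv (ins d @9)
  qzptgqyadvv → qzptgqyadlv (sub v→l @10)
  qzptgqyadlv → qzptgqyadlp (sub v→p @11)
Edit distance = 4.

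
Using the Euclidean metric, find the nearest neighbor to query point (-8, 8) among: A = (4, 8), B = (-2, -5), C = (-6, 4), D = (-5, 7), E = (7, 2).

Distances: d(A) = 12, d(B) ≈ 14.3178, d(C) ≈ 4.4721, d(D) ≈ 3.1623, d(E) ≈ 16.1555. Nearest: D = (-5, 7) with distance 3.1623.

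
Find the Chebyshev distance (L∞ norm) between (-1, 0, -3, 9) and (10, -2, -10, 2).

max(|x_i - y_i|) = max(|-1 - 10|, |0 - (-2)|, |-3 - (-10)|, |9 - 2|) = max(11, 2, 7, 7) = 11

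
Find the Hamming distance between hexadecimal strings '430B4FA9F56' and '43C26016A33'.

Differing positions: 3, 4, 5, 6, 7, 8, 9, 10, 11. Hamming distance = 9.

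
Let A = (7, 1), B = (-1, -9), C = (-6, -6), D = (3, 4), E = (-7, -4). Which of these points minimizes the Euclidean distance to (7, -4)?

Distances: d(A) = 5, d(B) ≈ 9.434, d(C) ≈ 13.1529, d(D) ≈ 8.9443, d(E) = 14. Nearest: A = (7, 1) with distance 5.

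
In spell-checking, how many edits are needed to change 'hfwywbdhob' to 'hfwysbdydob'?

Let D[i][j] be the edit distance between the first i characters of 'hfwywbdhob' and the first j characters of 'hfwysbdydob', with D[i][0] = i, D[0][j] = j, and D[i][j] = D[i-1][j-1] if the characters match, else 1 + min(D[i-1][j], D[i][j-1], D[i-1][j-1]). Filling the table (rows: prefixes of 'hfwywbdhob', columns: prefixes of 'hfwysbdydob'):
     ε  h  f  w  y  s  b  d  y  d  o  b
  ε  0  1  2  3  4  5  6  7  8  9 10 11
  h  1  0  1  2  3  4  5  6  7  8  9 10
  f  2  1  0  1  2  3  4  5  6  7  8  9
  w  3  2  1  0  1  2  3  4  5  6  7  8
  y  4  3  2  1  0  1  2  3  4  5  6  7
  w  5  4  3  2  1  1  2  3  4  5  6  7
  b  6  5  4  3  2  2  1  2  3  4  5  6
  d  7  6  5  4  3  3  2  1  2  3  4  5
  h  8  7  6  5  4  4  3  2  2  3  4  5
  o  9  8  7  6  5  5  4  3  3  3  3  4
  b 10  9  8  7  6  6  5  4  4  4  4  3
The bottom-right entry gives D[10][11] = 3, so no sequence of fewer than 3 edits works. Backtracking through the table gives one optimal edit sequence (3 edits):
  hfwywbdhob → hfwysbdhob (sub w→s @5)
  hfwysbdhob → hfwysbdyhob (ins y @8)
  hfwysbdyhob → hfwysbdydob (sub h→d @9)
Edit distance = 3.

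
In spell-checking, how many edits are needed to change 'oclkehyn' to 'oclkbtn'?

Let D[i][j] be the edit distance between the first i characters of 'oclkehyn' and the first j characters of 'oclkbtn', with D[i][0] = i, D[0][j] = j, and D[i][j] = D[i-1][j-1] if the characters match, else 1 + min(D[i-1][j], D[i][j-1], D[i-1][j-1]). Filling the table (rows: prefixes of 'oclkehyn', columns: prefixes of 'oclkbtn'):
     ε  o  c  l  k  b  t  n
  ε  0  1  2  3  4  5  6  7
  o  1  0  1  2  3  4  5  6
  c  2  1  0  1  2  3  4  5
  l  3  2  1  0  1  2  3  4
  k  4  3  2  1  0  1  2  3
  e  5  4  3  2  1  1  2  3
  h  6  5  4  3  2  2  2  3
  y  7  6  5  4  3  3  3  3
  n  8  7  6  5  4  4  4  3
The bottom-right entry gives D[8][7] = 3, so no sequence of fewer than 3 edits works. Backtracking through the table gives one optimal edit sequence (3 edits):
  oclkehyn → oclkhyn (del e @5)
  oclkhyn → oclkbyn (sub h→b @5)
  oclkbyn → oclkbtn (sub y→t @6)
Edit distance = 3.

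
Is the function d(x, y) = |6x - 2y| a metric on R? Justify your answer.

No. d fails symmetry: d(8, 2) = |6·8 - 2·2| = |44| = 44, but d(2, 8) = |6·2 - 2·8| = |-4| = 4. Since 44 ≠ 4, d(x,y) ≠ d(y,x) in general.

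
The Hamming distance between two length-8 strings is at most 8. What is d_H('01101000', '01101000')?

Differing positions: none. Hamming distance = 0. The maximum possible Hamming distance for length-8 strings is 8, so d_H/8 = 0/8 = 0.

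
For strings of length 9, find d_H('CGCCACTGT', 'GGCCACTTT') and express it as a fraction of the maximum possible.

Differing positions: 1, 8. Hamming distance = 2. The maximum possible Hamming distance for length-9 strings is 9, so d_H/9 = 2/9 ≈ 0.2222.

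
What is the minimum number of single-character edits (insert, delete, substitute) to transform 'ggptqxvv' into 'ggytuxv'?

Let D[i][j] be the edit distance between the first i characters of 'ggptqxvv' and the first j characters of 'ggytuxv', with D[i][0] = i, D[0][j] = j, and D[i][j] = D[i-1][j-1] if the characters match, else 1 + min(D[i-1][j], D[i][j-1], D[i-1][j-1]). Filling the table (rows: prefixes of 'ggptqxvv', columns: prefixes of 'ggytuxv'):
     ε  g  g  y  t  u  x  v
  ε  0  1  2  3  4  5  6  7
  g  1  0  1  2  3  4  5  6
  g  2  1  0  1  2  3  4  5
  p  3  2  1  1  2  3  4  5
  t  4  3  2  2  1  2  3  4
  q  5  4  3  3  2  2  3  4
  x  6  5  4  4  3  3  2  3
  v  7  6  5  5  4  4  3  2
  v  8  7  6  6  5  5  4  3
The bottom-right entry gives D[8][7] = 3, so no sequence of fewer than 3 edits works. Backtracking through the table gives one optimal edit sequence (3 edits):
  ggptqxvv → ggytqxvv (sub p→y @3)
  ggytqxvv → ggytuxvv (sub q→u @5)
  ggytuxvv → ggytuxv (del v @7)
Edit distance = 3.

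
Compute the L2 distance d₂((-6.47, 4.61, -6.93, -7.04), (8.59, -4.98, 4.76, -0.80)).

√(Σ(x_i - y_i)²) = √((-6.47 - 8.59)² + (4.61 - (-4.98))² + (-6.93 - 4.76)² + (-7.04 - (-0.8))²)
= √((-15.06)² + 9.59² + (-11.69)² + (-6.24)²) = √(226.8036 + 91.9681 + 136.6561 + 38.9376) = √494.3654 ≈ 22.2343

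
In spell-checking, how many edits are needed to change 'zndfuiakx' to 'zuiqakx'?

Let D[i][j] be the edit distance between the first i characters of 'zndfuiakx' and the first j characters of 'zuiqakx', with D[i][0] = i, D[0][j] = j, and D[i][j] = D[i-1][j-1] if the characters match, else 1 + min(D[i-1][j], D[i][j-1], D[i-1][j-1]). Filling the table (rows: prefixes of 'zndfuiakx', columns: prefixes of 'zuiqakx'):
     ε  z  u  i  q  a  k  x
  ε  0  1  2  3  4  5  6  7
  z  1  0  1  2  3  4  5  6
  n  2  1  1  2  3  4  5  6
  d  3  2  2  2  3  4  5  6
  f  4  3  3  3  3  4  5  6
  u  5  4  3  4  4  4  5  6
  i  6  5  4  3  4  5  5  6
  a  7  6  5  4  4  4  5  6
  k  8  7  6  5  5  5  4  5
  x  9  8  7  6  6  6  5  4
The bottom-right entry gives D[9][7] = 4, so no sequence of fewer than 4 edits works. Backtracking through the table gives one optimal edit sequence (4 edits):
  zndfuiakx → zdfuiakx (del n @2)
  zdfuiakx → zfuiakx (del d @2)
  zfuiakx → zuiakx (del f @2)
  zuiakx → zuiqakx (ins q @4)
Edit distance = 4.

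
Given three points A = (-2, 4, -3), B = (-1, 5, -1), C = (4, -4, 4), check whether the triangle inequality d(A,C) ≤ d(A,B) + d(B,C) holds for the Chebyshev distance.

d(A,B) = max(1, 1, 2) = 2, d(B,C) = max(5, 9, 5) = 9, d(A,C) = max(6, 8, 7) = 8.
d(A,C) = 8 ≤ 2 + 9 = 11. Triangle inequality is satisfied.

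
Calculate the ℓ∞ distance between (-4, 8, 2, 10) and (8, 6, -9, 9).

max(|x_i - y_i|) = max(|-4 - 8|, |8 - 6|, |2 - (-9)|, |10 - 9|) = max(12, 2, 11, 1) = 12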